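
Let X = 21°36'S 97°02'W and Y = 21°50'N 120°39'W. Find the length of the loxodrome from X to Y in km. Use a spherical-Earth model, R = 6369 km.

5466 km

Δψ = ln[tan(π/4+φ₂/2)/tan(π/4+φ₁/2)] = +0.7769;  Δφ = +0.7581 rad,  Δλ = -0.4122 rad
q = Δφ/Δψ = 0.9758
d = R·√(Δφ² + q²Δλ²) = 6369·0.85814 = 5466 km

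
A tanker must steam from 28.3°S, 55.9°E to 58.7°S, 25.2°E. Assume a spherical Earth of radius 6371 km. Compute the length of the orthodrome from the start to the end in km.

4117 km

cos σ = sin φ₁ sin φ₂ + cos φ₁ cos φ₂ cos Δλ
      = sin(-28.30°)sin(-58.70°) + cos(-28.30°)cos(-58.70°)cos(-30.70°) = 0.7984
σ = 37.022° → d = Rσ = 6371·0.64615 = 4117 km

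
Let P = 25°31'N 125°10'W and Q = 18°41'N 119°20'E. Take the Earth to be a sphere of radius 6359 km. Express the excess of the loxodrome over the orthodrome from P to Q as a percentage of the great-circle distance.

Great circle: σ = 1.8029 rad → d_gc = Rσ = 11464.8 km
Rhumb: Δφ = -0.1193, Δλ = -2.0159, Δψ = -0.1288, q = Δφ/Δψ = 0.9258 → d_rh = R√(Δφ²+q²Δλ²) = 11891.8 km
Excess = (11891.8 − 11464.8) / 11464.8 = 427.0 / 11464.8 = 3.72% ≈ 3.7%

3.7%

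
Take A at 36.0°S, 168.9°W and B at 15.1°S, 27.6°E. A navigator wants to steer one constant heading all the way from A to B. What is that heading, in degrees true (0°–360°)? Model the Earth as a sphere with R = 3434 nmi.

278.1°

Meridional parts: M(φ₁)=-0.6743, M(φ₂)=-0.2666 → ΔM = +0.4076;  Δλ = -2.8536 rad
tan C = Δλ / ΔM = -7.0006 → C = 278.13°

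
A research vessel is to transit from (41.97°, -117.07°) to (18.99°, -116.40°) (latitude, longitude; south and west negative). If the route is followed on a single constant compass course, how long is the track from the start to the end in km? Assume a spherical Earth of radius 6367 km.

2554 km

Rhumb course C = atan2(Δλ, Δψ) with Δψ = ln[tan(π/4+φ₂/2)/tan(π/4+φ₁/2)] = -0.4708, Δλ = +0.0117 → C = 178.58°
d = R·|Δφ| / |cos C| = 6367·0.40108 / 0.99969 = 2554 km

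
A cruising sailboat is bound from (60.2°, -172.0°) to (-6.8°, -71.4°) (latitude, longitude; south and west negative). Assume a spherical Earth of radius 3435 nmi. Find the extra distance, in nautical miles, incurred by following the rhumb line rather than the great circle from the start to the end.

Great circle: cos σ = sin φ₁ sin φ₂ + cos φ₁ cos φ₂ cos Δλ,  σ = 1.7655 rad → d_gc = 6064.7 nmi
Rhumb line: Δψ = -1.4429, q = Δφ/Δψ = 0.8104, d_rh = R√(Δφ²+q²Δλ²) = 6326.5 nmi
Excess = 6326.5 − 6064.7 = 261.8 ≈ 262 nmi

262 nmi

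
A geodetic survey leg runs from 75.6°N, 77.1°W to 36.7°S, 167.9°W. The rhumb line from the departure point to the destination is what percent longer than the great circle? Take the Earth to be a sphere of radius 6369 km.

3.1%

Great circle: σ = 2.1915 rad → d_gc = Rσ = 13957.9 km
Rhumb: Δφ = -1.9600, Δλ = -1.5848, Δψ = -2.7583, q = Δφ/Δψ = 0.7106 → d_rh = R√(Δφ²+q²Δλ²) = 14396.9 km
Excess = (14396.9 − 13957.9) / 13957.9 = 439.0 / 13957.9 = 3.145% ≈ 3.1%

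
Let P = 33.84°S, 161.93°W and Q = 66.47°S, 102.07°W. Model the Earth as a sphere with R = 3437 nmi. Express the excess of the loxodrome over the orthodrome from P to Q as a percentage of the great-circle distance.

2.9%

Great circle: σ = 0.8270 rad → d_gc = Rσ = 2842.5 nmi
Rhumb: Δφ = -0.5695, Δλ = +1.0448, Δψ = -0.9406, q = Δφ/Δψ = 0.6055 → d_rh = R√(Δφ²+q²Δλ²) = 2925.4 nmi
Excess = (2925.4 − 2842.5) / 2842.5 = 82.9 / 2842.5 = 2.92% ≈ 2.9%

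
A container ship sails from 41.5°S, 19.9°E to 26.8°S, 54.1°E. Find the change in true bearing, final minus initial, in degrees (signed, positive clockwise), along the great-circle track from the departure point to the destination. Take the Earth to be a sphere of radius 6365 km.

At departure: θ₁ = atan2(sin Δλ cos φ₂, cos φ₁ sin φ₂ − sin φ₁ cos φ₂ cos Δλ) = 73.20°
At arrival: θ₂ = atan2(sin Δλ cos φ₁, −cos φ₂ sin φ₁ + sin φ₂ cos φ₁ cos Δλ) = 53.44°
Δθ = θ₂ − θ₁ = -19.8°

-19.8°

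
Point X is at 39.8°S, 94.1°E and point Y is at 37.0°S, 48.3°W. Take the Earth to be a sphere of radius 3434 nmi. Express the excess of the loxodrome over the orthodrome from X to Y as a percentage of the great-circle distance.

16.5%

Great circle: σ = 1.6719 rad → d_gc = Rσ = 5741.2 nmi
Rhumb: Δφ = +0.0489, Δλ = -2.4853, Δψ = +0.0624, q = Δφ/Δψ = 0.7835 → d_rh = R√(Δφ²+q²Δλ²) = 6689.2 nmi
Excess = (6689.2 − 5741.2) / 5741.2 = 948.0 / 5741.2 = 16.51% ≈ 16.5%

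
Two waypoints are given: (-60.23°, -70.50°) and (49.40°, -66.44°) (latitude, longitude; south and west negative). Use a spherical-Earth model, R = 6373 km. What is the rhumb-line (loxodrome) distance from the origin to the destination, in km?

Δψ = ln[tan(π/4+φ₂/2)/tan(π/4+φ₁/2)] = +2.3195;  Δφ = +1.9134 rad,  Δλ = +0.0709 rad
q = Δφ/Δψ = 0.8249
d = R·√(Δφ² + q²Δλ²) = 6373·1.91430 = 12200 km

12200 km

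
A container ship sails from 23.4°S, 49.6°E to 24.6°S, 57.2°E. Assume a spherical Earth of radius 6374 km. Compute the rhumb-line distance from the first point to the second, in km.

Rhumb course C = atan2(Δλ, Δψ) with Δψ = ln[tan(π/4+φ₂/2)/tan(π/4+φ₁/2)] = -0.0229, Δλ = +0.1326 → C = 99.81°
d = R·|Δφ| / |cos C| = 6374·0.02094 / 0.17032 = 784 km

784 km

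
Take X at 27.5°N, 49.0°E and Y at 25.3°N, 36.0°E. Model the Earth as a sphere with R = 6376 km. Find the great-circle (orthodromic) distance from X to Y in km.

cos σ = sin φ₁ sin φ₂ + cos φ₁ cos φ₂ cos Δλ
      = sin(27.50°)sin(25.30°) + cos(27.50°)cos(25.30°)cos(-13.00°) = 0.9787
σ = 11.844° → d = Rσ = 6376·0.20672 = 1318 km

1318 km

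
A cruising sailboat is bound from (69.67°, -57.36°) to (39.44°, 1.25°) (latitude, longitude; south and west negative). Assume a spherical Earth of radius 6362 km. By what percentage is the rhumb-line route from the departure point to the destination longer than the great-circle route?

Great circle: σ = 0.7445 rad → d_gc = Rσ = 4736.3 km
Rhumb: Δφ = -0.5276, Δλ = +1.0229, Δψ = -0.9685, q = Δφ/Δψ = 0.5448 → d_rh = R√(Δφ²+q²Δλ²) = 4882.3 km
Excess = (4882.3 − 4736.3) / 4736.3 = 146.0 / 4736.3 = 3.08% ≈ 3.1%

3.1%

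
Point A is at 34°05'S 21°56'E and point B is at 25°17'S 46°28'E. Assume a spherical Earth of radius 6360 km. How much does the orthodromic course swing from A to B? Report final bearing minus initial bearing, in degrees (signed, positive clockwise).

Initial bearing θ₁ = atan2(sin Δλ cos φ₂, cos φ₁ sin φ₂ − sin φ₁ cos φ₂ cos Δλ) = 74.06°
Final bearing θ₂ = (initial bearing from the destination back to the start) + 180° = 61.73°
Δθ = θ₂ − θ₁ = -12.3°

-12.3°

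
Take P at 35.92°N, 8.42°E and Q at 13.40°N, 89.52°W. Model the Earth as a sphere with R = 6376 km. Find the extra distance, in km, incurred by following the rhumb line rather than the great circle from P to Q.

286 km

Great circle: cos σ = sin φ₁ sin φ₂ + cos φ₁ cos φ₂ cos Δλ,  σ = 1.5437 rad → d_gc = 9842.4 km
Rhumb line: Δψ = -0.4365, q = Δφ/Δψ = 0.9004, d_rh = R√(Δφ²+q²Δλ²) = 10128.6 km
Excess = 10128.6 − 9842.4 = 286.2 ≈ 286 km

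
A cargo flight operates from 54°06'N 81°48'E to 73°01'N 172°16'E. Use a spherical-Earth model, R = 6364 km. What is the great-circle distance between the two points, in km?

4370 km

Haversine: a = sin²(Δφ/2)+cos φ₁ cos φ₂ sin²(Δλ/2) = 0.11334;  σ = 2·atan2(√a,√(1−a))
σ = 39.347° → d = Rσ = 6364·0.68673 = 4370 km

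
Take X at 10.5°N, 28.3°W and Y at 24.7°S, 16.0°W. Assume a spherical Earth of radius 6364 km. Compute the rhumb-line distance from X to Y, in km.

4131 km

Δψ = ln[tan(π/4+φ₂/2)/tan(π/4+φ₁/2)] = -0.6294;  Δφ = -0.6144 rad,  Δλ = +0.2147 rad
q = Δφ/Δψ = 0.9761
d = R·√(Δφ² + q²Δλ²) = 6364·0.64911 = 4131 km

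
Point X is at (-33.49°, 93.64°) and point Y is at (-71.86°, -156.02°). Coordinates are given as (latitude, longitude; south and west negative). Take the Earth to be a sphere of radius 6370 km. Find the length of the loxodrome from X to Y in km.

Δψ = ln[tan(π/4+φ₂/2)/tan(π/4+φ₁/2)] = -1.2139;  Δφ = -0.6697 rad,  Δλ = +1.9258 rad
q = Δφ/Δψ = 0.5517
d = R·√(Δφ² + q²Δλ²) = 6370·1.25587 = 8000 km

8000 km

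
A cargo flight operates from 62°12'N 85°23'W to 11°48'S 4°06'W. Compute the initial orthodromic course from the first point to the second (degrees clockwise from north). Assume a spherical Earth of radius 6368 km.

103.2°

θ = atan2( sin Δλ·cos φ₂ ,  cos φ₁ sin φ₂ − sin φ₁ cos φ₂ cos Δλ )
  = atan2(+0.9676, -0.2266) = 103.18°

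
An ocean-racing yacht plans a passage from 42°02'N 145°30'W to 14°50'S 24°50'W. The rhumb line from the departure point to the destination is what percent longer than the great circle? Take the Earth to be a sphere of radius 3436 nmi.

2.3%

Great circle: σ = 2.1384 rad → d_gc = Rσ = 7347.6 nmi
Rhumb: Δφ = -0.9925, Δλ = +2.1060, Δψ = -1.0718, q = Δφ/Δψ = 0.9260 → d_rh = R√(Δφ²+q²Δλ²) = 7519.0 nmi
Excess = (7519.0 − 7347.6) / 7347.6 = 171.4 / 7347.6 = 2.33% ≈ 2.3%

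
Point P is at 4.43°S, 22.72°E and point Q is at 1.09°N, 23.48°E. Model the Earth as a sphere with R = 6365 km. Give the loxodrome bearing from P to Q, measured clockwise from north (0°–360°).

Meridional parts: M(φ₁)=-0.0774, M(φ₂)=+0.0190 → ΔM = +0.0964;  Δλ = +0.0133 rad
tan C = Δλ / ΔM = +0.1376 → C = 7.83°

7.8°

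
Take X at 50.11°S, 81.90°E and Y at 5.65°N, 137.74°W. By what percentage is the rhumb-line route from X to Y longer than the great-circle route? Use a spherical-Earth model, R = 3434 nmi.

8.3%

Great circle: σ = 2.1737 rad → d_gc = Rσ = 7464.3 nmi
Rhumb: Δφ = +0.9732, Δλ = +2.4497, Δψ = +1.1124, q = Δφ/Δψ = 0.8748 → d_rh = R√(Δφ²+q²Δλ²) = 8082.7 nmi
Excess = (8082.7 − 7464.3) / 7464.3 = 618.4 / 7464.3 = 8.28% ≈ 8.3%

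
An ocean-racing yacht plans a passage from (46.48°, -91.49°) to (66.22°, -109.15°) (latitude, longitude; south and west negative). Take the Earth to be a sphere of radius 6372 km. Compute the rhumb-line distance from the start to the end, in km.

2437 km

Δψ = ln[tan(π/4+φ₂/2)/tan(π/4+φ₁/2)] = +0.6396;  Δφ = +0.3445 rad,  Δλ = -0.3082 rad
q = Δφ/Δψ = 0.5386
d = R·√(Δφ² + q²Δλ²) = 6372·0.38244 = 2437 km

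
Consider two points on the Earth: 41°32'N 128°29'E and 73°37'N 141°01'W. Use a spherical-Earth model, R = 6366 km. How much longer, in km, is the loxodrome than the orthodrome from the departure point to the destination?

465 km

Great circle: cos σ = sin φ₁ sin φ₂ + cos φ₁ cos φ₂ cos Δλ,  σ = 0.8837 rad → d_gc = 5625.7 km
Rhumb line: Δψ = +1.1400, q = Δφ/Δψ = 0.4912, d_rh = R√(Δφ²+q²Δλ²) = 6091.0 km
Excess = 6091.0 − 5625.7 = 465.3 ≈ 465 km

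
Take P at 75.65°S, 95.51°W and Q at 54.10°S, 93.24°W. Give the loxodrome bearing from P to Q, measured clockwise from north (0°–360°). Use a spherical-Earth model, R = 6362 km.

2.4°

Meridional parts: M(φ₁)=-2.0724, M(φ₂)=-1.1272 → ΔM = +0.9452;  Δλ = +0.0396 rad
tan C = Δλ / ΔM = +0.0419 → C = 2.40°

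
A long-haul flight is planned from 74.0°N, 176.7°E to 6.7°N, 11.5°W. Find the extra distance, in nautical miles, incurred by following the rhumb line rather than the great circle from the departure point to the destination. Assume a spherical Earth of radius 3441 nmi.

Great circle: cos σ = sin φ₁ sin φ₂ + cos φ₁ cos φ₂ cos Δλ,  σ = 1.7303 rad → d_gc = 5953.9 nmi
Rhumb line: Δψ = -1.8451, q = Δφ/Δψ = 0.6366, d_rh = R√(Δφ²+q²Δλ²) = 7712.5 nmi
Excess = 7712.5 − 5953.9 = 1758.6 ≈ 1759 nmi

1759 nmi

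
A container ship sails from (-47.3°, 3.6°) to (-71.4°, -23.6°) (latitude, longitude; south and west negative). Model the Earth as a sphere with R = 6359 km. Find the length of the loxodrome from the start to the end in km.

Δψ = ln[tan(π/4+φ₂/2)/tan(π/4+φ₁/2)] = -0.8700;  Δφ = -0.4206 rad,  Δλ = -0.4747 rad
q = Δφ/Δψ = 0.4835
d = R·√(Δφ² + q²Δλ²) = 6359·0.47916 = 3047 km

3047 km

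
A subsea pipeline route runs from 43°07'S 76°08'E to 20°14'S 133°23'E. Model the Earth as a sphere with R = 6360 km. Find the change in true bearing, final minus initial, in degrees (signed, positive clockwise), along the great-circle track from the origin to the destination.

-32.6°

At departure: θ₁ = atan2(sin Δλ cos φ₂, cos φ₁ sin φ₂ − sin φ₁ cos φ₂ cos Δλ) = 83.17°
At arrival: θ₂ = atan2(sin Δλ cos φ₁, −cos φ₂ sin φ₁ + sin φ₂ cos φ₁ cos Δλ) = 50.57°
Δθ = θ₂ − θ₁ = -32.6°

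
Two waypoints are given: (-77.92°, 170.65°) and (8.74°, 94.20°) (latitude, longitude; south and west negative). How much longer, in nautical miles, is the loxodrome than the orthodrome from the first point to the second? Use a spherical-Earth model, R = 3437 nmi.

Great circle: cos σ = sin φ₁ sin φ₂ + cos φ₁ cos φ₂ cos Δλ,  σ = 1.6711 rad → d_gc = 5743.5 nmi
Rhumb line: Δψ = +2.3992, q = Δφ/Δψ = 0.6304, d_rh = R√(Δφ²+q²Δλ²) = 5948.3 nmi
Excess = 5948.3 − 5743.5 = 204.8 ≈ 205 nmi

205 nmi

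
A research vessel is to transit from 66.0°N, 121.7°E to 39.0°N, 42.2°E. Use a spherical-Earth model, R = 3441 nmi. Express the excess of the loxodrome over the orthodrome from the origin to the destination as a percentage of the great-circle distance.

Great circle: σ = 0.8860 rad → d_gc = Rσ = 3048.7 nmi
Rhumb: Δφ = -0.4712, Δλ = -1.3875, Δψ = -0.8083, q = Δφ/Δψ = 0.5830 → d_rh = R√(Δφ²+q²Δλ²) = 3221.5 nmi
Excess = (3221.5 − 3048.7) / 3048.7 = 172.8 / 3048.7 = 5.67% ≈ 5.7%

5.7%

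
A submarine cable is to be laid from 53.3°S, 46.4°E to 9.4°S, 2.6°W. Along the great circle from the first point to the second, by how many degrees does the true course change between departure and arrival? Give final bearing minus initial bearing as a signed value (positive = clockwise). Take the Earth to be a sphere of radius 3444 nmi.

At departure: θ₁ = atan2(sin Δλ cos φ₂, cos φ₁ sin φ₂ − sin φ₁ cos φ₂ cos Δλ) = 299.50°
At arrival: θ₂ = atan2(sin Δλ cos φ₁, −cos φ₂ sin φ₁ + sin φ₂ cos φ₁ cos Δλ) = 328.18°
Δθ = θ₂ − θ₁ = +28.7°

+28.7°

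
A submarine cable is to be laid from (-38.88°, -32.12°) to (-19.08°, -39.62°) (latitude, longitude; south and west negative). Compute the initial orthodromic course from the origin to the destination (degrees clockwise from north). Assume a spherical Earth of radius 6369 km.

θ = atan2( sin Δλ·cos φ₂ ,  cos φ₁ sin φ₂ − sin φ₁ cos φ₂ cos Δλ )
  = atan2(-0.1234, +0.3337) = 339.71°

339.7°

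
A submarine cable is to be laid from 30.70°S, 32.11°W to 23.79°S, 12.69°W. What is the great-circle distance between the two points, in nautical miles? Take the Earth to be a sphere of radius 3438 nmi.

1114 nmi

Haversine: a = sin²(Δφ/2)+cos φ₁ cos φ₂ sin²(Δλ/2) = 0.02601;  σ = 2·atan2(√a,√(1−a))
σ = 18.563° → d = Rσ = 3438·0.32399 = 1114 nmi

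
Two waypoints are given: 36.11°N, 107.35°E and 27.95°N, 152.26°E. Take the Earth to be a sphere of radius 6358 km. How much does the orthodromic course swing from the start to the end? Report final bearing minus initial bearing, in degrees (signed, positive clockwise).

Initial bearing θ₁ = atan2(sin Δλ cos φ₂, cos φ₁ sin φ₂ − sin φ₁ cos φ₂ cos Δλ) = 89.08°
Final bearing θ₂ = (initial bearing from the destination back to the start) + 180° = 113.87°
Δθ = θ₂ − θ₁ = +24.8°

+24.8°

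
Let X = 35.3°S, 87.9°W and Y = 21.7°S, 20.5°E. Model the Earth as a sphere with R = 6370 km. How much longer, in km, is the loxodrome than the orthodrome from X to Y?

Great circle: cos σ = sin φ₁ sin φ₂ + cos φ₁ cos φ₂ cos Δλ,  σ = 1.5965 rad → d_gc = 10169.7 km
Rhumb line: Δψ = +0.2711, q = Δφ/Δψ = 0.8755, d_rh = R√(Δφ²+q²Δλ²) = 10659.3 km
Excess = 10659.3 − 10169.7 = 489.6 ≈ 490 km

490 km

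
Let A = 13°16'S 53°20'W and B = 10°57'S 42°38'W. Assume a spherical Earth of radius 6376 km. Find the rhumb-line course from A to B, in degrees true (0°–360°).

77.5°

Δψ = ln[tan(π/4+φ₂/2)/tan(π/4+φ₁/2)] = +0.0414
Δλ = +0.1868 rad (taken the short way round)
course = atan2(Δλ, Δψ) = 77.51°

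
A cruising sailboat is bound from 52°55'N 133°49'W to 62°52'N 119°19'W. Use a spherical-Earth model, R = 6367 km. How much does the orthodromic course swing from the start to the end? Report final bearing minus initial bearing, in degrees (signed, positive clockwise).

Initial bearing θ₁ = atan2(sin Δλ cos φ₂, cos φ₁ sin φ₂ − sin φ₁ cos φ₂ cos Δλ) = 31.77°
Final bearing θ₂ = (initial bearing from the destination back to the start) + 180° = 44.12°
Δθ = θ₂ − θ₁ = +12.3°

+12.3°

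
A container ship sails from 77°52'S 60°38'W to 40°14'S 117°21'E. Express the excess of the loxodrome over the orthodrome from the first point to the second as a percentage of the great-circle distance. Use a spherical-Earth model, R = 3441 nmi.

41.9%

Great circle: σ = 1.0802 rad → d_gc = Rσ = 3717.1 nmi
Rhumb: Δφ = +0.6568, Δλ = +3.1064, Δψ = +1.4734, q = Δφ/Δψ = 0.4458 → d_rh = R√(Δφ²+q²Δλ²) = 5273.8 nmi
Excess = (5273.8 − 3717.1) / 3717.1 = 1556.7 / 3717.1 = 41.88% ≈ 41.9%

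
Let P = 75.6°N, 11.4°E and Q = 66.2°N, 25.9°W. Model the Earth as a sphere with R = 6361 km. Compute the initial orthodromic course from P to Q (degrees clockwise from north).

θ = atan2( sin Δλ·cos φ₂ ,  cos φ₁ sin φ₂ − sin φ₁ cos φ₂ cos Δλ )
  = atan2(-0.2445, -0.0834) = 251.17°

251.2°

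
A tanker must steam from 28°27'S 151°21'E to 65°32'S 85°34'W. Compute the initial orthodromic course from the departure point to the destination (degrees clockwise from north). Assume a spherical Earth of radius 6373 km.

159.1°

θ = atan2( sin Δλ·cos φ₂ ,  cos φ₁ sin φ₂ − sin φ₁ cos φ₂ cos Δλ )
  = atan2(+0.3470, -0.9080) = 159.08°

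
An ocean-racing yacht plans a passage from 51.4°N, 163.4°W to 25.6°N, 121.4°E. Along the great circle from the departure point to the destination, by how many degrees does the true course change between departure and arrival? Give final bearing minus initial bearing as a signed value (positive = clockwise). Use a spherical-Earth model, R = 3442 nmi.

At departure: θ₁ = atan2(sin Δλ cos φ₂, cos φ₁ sin φ₂ − sin φ₁ cos φ₂ cos Δλ) = 275.86°
At arrival: θ₂ = atan2(sin Δλ cos φ₁, −cos φ₂ sin φ₁ + sin φ₂ cos φ₁ cos Δλ) = 223.49°
Δθ = θ₂ − θ₁ = -52.4°

-52.4°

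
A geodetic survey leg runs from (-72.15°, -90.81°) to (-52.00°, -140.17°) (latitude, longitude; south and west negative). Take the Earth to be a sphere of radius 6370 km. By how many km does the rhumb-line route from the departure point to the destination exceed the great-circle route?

Great circle: cos σ = sin φ₁ sin φ₂ + cos φ₁ cos φ₂ cos Δλ,  σ = 0.5095 rad → d_gc = 3245.5 km
Rhumb line: Δψ = +0.7851, q = Δφ/Δψ = 0.4480, d_rh = R√(Δφ²+q²Δλ²) = 3325.9 km
Excess = 3325.9 − 3245.5 = 80.4 ≈ 80 km

80 km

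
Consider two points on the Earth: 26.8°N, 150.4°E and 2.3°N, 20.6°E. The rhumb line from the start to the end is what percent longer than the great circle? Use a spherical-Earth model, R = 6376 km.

Great circle: σ = 2.1565 rad → d_gc = Rσ = 13749.9 km
Rhumb: Δφ = -0.4276, Δλ = -2.2654, Δψ = -0.4456, q = Δφ/Δψ = 0.9595 → d_rh = R√(Δφ²+q²Δλ²) = 14125.3 km
Excess = (14125.3 − 13749.9) / 13749.9 = 375.4 / 13749.9 = 2.73% ≈ 2.7%

2.7%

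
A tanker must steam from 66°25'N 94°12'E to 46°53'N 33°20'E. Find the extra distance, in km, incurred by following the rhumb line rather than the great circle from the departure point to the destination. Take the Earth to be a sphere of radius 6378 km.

Great circle: cos σ = sin φ₁ sin φ₂ + cos φ₁ cos φ₂ cos Δλ,  σ = 0.6400 rad → d_gc = 4081.6 km
Rhumb line: Δψ = -0.6379, q = Δφ/Δψ = 0.5344, d_rh = R√(Δφ²+q²Δλ²) = 4223.7 km
Excess = 4223.7 − 4081.6 = 142.1 ≈ 142 km

142 km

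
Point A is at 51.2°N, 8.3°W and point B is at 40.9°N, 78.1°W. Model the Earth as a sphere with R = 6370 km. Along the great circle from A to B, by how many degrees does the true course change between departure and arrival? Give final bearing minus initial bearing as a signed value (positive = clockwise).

Initial bearing θ₁ = atan2(sin Δλ cos φ₂, cos φ₁ sin φ₂ − sin φ₁ cos φ₂ cos Δλ) = 286.26°
Final bearing θ₂ = (initial bearing from the destination back to the start) + 180° = 232.74°
Δθ = θ₂ − θ₁ = -53.5°

-53.5°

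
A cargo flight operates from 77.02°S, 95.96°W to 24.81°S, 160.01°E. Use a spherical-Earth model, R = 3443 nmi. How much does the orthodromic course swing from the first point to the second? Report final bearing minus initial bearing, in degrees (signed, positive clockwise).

At departure: θ₁ = atan2(sin Δλ cos φ₂, cos φ₁ sin φ₂ − sin φ₁ cos φ₂ cos Δλ) = 250.68°
At arrival: θ₂ = atan2(sin Δλ cos φ₁, −cos φ₂ sin φ₁ + sin φ₂ cos φ₁ cos Δλ) = 346.50°
Δθ = θ₂ − θ₁ = +95.8°

+95.8°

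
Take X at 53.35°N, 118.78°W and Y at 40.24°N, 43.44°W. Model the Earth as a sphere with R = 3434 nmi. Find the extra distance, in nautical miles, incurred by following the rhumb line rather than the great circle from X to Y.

130 nmi

Great circle: cos σ = sin φ₁ sin φ₂ + cos φ₁ cos φ₂ cos Δλ,  σ = 0.8846 rad → d_gc = 3037.7 nmi
Rhumb line: Δψ = -0.3366, q = Δφ/Δψ = 0.6797, d_rh = R√(Δφ²+q²Δλ²) = 3168.1 nmi
Excess = 3168.1 − 3037.7 = 130.4 ≈ 130 nmi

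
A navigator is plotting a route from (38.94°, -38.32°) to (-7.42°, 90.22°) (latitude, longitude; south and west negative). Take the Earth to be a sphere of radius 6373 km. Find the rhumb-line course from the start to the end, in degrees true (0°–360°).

111.2°

Δψ = ln[tan(π/4+φ₂/2)/tan(π/4+φ₁/2)] = -0.8688
Δλ = +2.2434 rad (taken the short way round)
course = atan2(Δλ, Δψ) = 111.17°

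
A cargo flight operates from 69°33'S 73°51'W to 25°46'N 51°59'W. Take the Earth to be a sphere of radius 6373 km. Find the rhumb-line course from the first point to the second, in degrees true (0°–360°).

9.9°

Δψ = ln[tan(π/4+φ₂/2)/tan(π/4+φ₁/2)] = +2.1784
Δλ = +0.3816 rad (taken the short way round)
course = atan2(Δλ, Δψ) = 9.94°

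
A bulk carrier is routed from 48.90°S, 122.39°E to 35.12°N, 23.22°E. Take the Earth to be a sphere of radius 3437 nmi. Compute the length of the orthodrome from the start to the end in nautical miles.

7275 nmi

Haversine: a = sin²(Δφ/2)+cos φ₁ cos φ₂ sin²(Δλ/2) = 0.75960;  σ = 2·atan2(√a,√(1−a))
σ = 121.279° → d = Rσ = 3437·2.11672 = 7275 nmi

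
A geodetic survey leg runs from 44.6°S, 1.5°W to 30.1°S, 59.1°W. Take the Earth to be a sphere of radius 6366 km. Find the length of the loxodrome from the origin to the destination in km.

5308 km

Rhumb course C = atan2(Δλ, Δψ) with Δψ = ln[tan(π/4+φ₂/2)/tan(π/4+φ₁/2)] = +0.3202, Δλ = -1.0053 → C = 287.67°
d = R·|Δφ| / |cos C| = 6366·0.25307 / 0.30350 = 5308 km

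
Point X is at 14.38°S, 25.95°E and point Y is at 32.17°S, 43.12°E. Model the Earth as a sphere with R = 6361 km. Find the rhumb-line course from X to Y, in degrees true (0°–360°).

138.6°

Meridional parts: M(φ₁)=-0.2537, M(φ₂)=-0.5935 → ΔM = -0.3399;  Δλ = +0.2997 rad
tan C = Δλ / ΔM = -0.8817 → C = 138.60°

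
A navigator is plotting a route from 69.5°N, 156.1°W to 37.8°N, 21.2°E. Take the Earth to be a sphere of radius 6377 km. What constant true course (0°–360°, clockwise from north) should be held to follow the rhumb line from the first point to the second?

Meridional parts: M(φ₁)=+1.7102, M(φ₂)=+0.7136 → ΔM = -0.9966;  Δλ = +3.0945 rad
tan C = Δλ / ΔM = -3.1049 → C = 107.85°

107.9°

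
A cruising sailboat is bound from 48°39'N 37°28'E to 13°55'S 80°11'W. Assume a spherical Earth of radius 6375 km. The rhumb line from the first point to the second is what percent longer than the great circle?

Great circle: σ = 2.0693 rad → d_gc = Rσ = 13192.0 km
Rhumb: Δφ = -1.0920, Δλ = -2.0534, Δψ = -1.2198, q = Δφ/Δψ = 0.8952 → d_rh = R√(Δφ²+q²Δλ²) = 13630.1 km
Excess = (13630.1 − 13192.0) / 13192.0 = 438.1 / 13192.0 = 3.32% ≈ 3.3%

3.3%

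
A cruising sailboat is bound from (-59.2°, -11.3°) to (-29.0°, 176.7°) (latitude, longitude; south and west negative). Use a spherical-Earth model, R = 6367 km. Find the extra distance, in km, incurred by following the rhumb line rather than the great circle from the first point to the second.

Great circle: cos σ = sin φ₁ sin φ₂ + cos φ₁ cos φ₂ cos Δλ,  σ = 1.5979 rad → d_gc = 10173.5 km
Rhumb line: Δψ = +0.7601, q = Δφ/Δψ = 0.6934, d_rh = R√(Δφ²+q²Δλ²) = 13672.3 km
Excess = 13672.3 − 10173.5 = 3498.8 ≈ 3499 km

3499 km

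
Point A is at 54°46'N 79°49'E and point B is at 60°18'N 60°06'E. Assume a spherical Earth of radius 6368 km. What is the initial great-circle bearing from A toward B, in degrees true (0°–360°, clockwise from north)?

305.7°

θ = atan2( sin Δλ·cos φ₂ ,  cos φ₁ sin φ₂ − sin φ₁ cos φ₂ cos Δλ )
  = atan2(-0.1672, +0.1202) = 305.71°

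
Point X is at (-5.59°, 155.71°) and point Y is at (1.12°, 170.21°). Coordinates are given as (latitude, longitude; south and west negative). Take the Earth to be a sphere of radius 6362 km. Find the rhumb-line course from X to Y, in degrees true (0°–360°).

Meridional parts: M(φ₁)=-0.0977, M(φ₂)=+0.0195 → ΔM = +0.1173;  Δλ = +0.2531 rad
tan C = Δλ / ΔM = +2.1581 → C = 65.14°

65.1°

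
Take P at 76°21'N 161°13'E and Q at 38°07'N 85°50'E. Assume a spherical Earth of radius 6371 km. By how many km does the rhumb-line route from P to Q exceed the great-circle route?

302 km

Great circle: cos σ = sin φ₁ sin φ₂ + cos φ₁ cos φ₂ cos Δλ,  σ = 0.8676 rad → d_gc = 5527.3 km
Rhumb line: Δψ = -1.4023, q = Δφ/Δψ = 0.4759, d_rh = R√(Δφ²+q²Δλ²) = 5829.6 km
Excess = 5829.6 − 5527.3 = 302.3 ≈ 302 km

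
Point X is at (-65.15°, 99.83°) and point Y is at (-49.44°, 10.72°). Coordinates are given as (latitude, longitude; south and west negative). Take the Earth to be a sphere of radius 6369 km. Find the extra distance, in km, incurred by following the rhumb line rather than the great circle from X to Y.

Great circle: cos σ = sin φ₁ sin φ₂ + cos φ₁ cos φ₂ cos Δλ,  σ = 0.8043 rad → d_gc = 5122.48 km
Rhumb line: Δψ = +0.5171, q = Δφ/Δψ = 0.5302, d_rh = R√(Δφ²+q²Δλ²) = 5535.05 km
Excess = 5535.05 − 5122.48 = 412.57 ≈ 413 km

413 km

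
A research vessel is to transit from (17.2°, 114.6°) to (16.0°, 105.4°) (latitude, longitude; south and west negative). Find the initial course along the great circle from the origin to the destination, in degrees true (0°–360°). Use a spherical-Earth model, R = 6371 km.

θ = atan2( sin Δλ·cos φ₂ ,  cos φ₁ sin φ₂ − sin φ₁ cos φ₂ cos Δλ )
  = atan2(-0.1537, -0.0173) = 263.58°

263.6°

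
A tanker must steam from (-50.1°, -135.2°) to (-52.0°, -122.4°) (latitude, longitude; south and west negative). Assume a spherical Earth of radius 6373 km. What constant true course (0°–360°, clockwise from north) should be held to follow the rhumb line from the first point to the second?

103.3°

Meridional parts: M(φ₁)=-1.0134, M(φ₂)=-1.0662 → ΔM = -0.0528;  Δλ = +0.2234 rad
tan C = Δλ / ΔM = -4.2343 → C = 103.29°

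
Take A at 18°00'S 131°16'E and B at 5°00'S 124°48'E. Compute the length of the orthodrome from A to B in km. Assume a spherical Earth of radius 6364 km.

cos σ = sin φ₁ sin φ₂ + cos φ₁ cos φ₂ cos Δλ
      = sin(-18.00°)sin(-5.00°) + cos(-18.00°)cos(-5.00°)cos(-6.47°) = 0.9683
σ = 14.455° → d = Rσ = 6364·0.25230 = 1606 km

1606 km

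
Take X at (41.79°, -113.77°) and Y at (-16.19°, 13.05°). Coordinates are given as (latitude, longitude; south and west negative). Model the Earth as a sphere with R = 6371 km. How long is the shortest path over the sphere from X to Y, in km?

14227 km

Haversine: a = sin²(Δφ/2)+cos φ₁ cos φ₂ sin²(Δλ/2) = 0.80746;  σ = 2·atan2(√a,√(1−a))
σ = 127.946° → d = Rσ = 6371·2.23309 = 14227 km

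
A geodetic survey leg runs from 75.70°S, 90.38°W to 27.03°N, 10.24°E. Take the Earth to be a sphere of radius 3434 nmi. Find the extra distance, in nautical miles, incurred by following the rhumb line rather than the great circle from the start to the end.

344 nmi

Great circle: cos σ = sin φ₁ sin φ₂ + cos φ₁ cos φ₂ cos Δλ,  σ = 2.0725 rad → d_gc = 7117.0 nmi
Rhumb line: Δψ = +2.5662, q = Δφ/Δψ = 0.6987, d_rh = R√(Δφ²+q²Δλ²) = 7460.8 nmi
Excess = 7460.8 − 7117.0 = 343.8 ≈ 344 nmi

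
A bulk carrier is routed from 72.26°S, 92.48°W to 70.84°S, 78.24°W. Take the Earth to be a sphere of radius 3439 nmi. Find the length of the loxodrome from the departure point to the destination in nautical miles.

283 nmi

Rhumb course C = atan2(Δλ, Δψ) with Δψ = ln[tan(π/4+φ₂/2)/tan(π/4+φ₁/2)] = +0.0783, Δλ = +0.2485 → C = 72.50°
d = R·|Δφ| / |cos C| = 3439·0.02478 / 0.30066 = 283 nmi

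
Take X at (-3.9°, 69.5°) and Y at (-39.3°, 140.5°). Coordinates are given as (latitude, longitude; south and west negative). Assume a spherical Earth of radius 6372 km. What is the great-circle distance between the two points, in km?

8105 km

Haversine: a = sin²(Δφ/2)+cos φ₁ cos φ₂ sin²(Δλ/2) = 0.35278;  σ = 2·atan2(√a,√(1−a))
σ = 72.876° → d = Rσ = 6372·1.27193 = 8105 km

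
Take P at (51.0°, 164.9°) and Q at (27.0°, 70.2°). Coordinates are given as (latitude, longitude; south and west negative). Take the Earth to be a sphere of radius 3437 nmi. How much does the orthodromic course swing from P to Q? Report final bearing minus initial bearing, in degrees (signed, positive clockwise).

Initial bearing θ₁ = atan2(sin Δλ cos φ₂, cos φ₁ sin φ₂ − sin φ₁ cos φ₂ cos Δλ) = 291.09°
Final bearing θ₂ = (initial bearing from the destination back to the start) + 180° = 221.22°
Δθ = θ₂ − θ₁ = -69.9°

-69.9°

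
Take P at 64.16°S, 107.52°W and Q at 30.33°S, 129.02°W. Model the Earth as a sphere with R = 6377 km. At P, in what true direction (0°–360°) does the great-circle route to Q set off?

N = sin Δλ·cos φ₂ = -0.3163;  D = cos φ₁ sin φ₂ − sin φ₁ cos φ₂ cos Δλ = +0.5027
initial course = atan2(N, D) = 327.82°

327.8°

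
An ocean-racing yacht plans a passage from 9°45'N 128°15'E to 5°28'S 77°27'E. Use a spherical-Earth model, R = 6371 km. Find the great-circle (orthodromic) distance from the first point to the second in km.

cos σ = sin φ₁ sin φ₂ + cos φ₁ cos φ₂ cos Δλ
      = sin(9.75°)sin(-5.47°) + cos(9.75°)cos(-5.47°)cos(-50.80°) = 0.6039
σ = 52.848° → d = Rσ = 6371·0.92237 = 5876 km

5876 km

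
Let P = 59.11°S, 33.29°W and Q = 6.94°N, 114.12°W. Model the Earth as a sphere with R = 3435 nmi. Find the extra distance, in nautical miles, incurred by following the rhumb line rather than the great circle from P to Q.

Great circle: cos σ = sin φ₁ sin φ₂ + cos φ₁ cos φ₂ cos Δλ,  σ = 1.5933 rad → d_gc = 5472.9 nmi
Rhumb line: Δψ = +1.4077, q = Δφ/Δψ = 0.8189, d_rh = R√(Δφ²+q²Δλ²) = 5606.1 nmi
Excess = 5606.1 − 5472.9 = 133.2 ≈ 133 nmi

133 nmi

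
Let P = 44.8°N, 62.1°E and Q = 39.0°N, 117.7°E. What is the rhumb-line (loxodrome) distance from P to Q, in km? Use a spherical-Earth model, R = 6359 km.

4633 km

Δψ = ln[tan(π/4+φ₂/2)/tan(π/4+φ₁/2)] = -0.1362;  Δφ = -0.1012 rad,  Δλ = +0.9704 rad
q = Δφ/Δψ = 0.7435
d = R·√(Δφ² + q²Δλ²) = 6359·0.72854 = 4633 km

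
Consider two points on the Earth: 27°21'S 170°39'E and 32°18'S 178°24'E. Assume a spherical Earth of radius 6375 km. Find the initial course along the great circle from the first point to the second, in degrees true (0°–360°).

θ = atan2( sin Δλ·cos φ₂ ,  cos φ₁ sin φ₂ − sin φ₁ cos φ₂ cos Δλ )
  = atan2(+0.1140, -0.0898) = 128.24°

128.2°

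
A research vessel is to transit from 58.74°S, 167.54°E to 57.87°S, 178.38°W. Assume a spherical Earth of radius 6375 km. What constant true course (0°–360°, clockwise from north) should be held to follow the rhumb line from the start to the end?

83.3°

Meridional parts: M(φ₁)=-1.2738, M(φ₂)=-1.2449 → ΔM = +0.0289;  Δλ = +0.2457 rad
tan C = Δλ / ΔM = +8.5025 → C = 83.29°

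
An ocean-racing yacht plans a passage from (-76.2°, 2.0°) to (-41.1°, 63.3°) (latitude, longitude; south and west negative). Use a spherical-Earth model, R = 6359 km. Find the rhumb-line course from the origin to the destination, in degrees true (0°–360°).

38.9°

Δψ = ln[tan(π/4+φ₂/2)/tan(π/4+φ₁/2)] = +1.3237
Δλ = +1.0699 rad (taken the short way round)
course = atan2(Δλ, Δψ) = 38.95°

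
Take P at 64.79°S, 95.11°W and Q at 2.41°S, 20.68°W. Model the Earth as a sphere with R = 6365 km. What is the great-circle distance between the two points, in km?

9025 km

Haversine: a = sin²(Δφ/2)+cos φ₁ cos φ₂ sin²(Δλ/2) = 0.42386;  σ = 2·atan2(√a,√(1−a))
σ = 81.241° → d = Rσ = 6365·1.41793 = 9025 km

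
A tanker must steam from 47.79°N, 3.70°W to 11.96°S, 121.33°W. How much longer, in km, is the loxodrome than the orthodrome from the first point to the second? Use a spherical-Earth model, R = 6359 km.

444 km

Great circle: cos σ = sin φ₁ sin φ₂ + cos φ₁ cos φ₂ cos Δλ,  σ = 2.0469 rad → d_gc = 13016.1 km
Rhumb line: Δψ = -1.1623, q = Δφ/Δψ = 0.8972, d_rh = R√(Δφ²+q²Δλ²) = 13460.5 km
Excess = 13460.5 − 13016.1 = 444.4 ≈ 444 km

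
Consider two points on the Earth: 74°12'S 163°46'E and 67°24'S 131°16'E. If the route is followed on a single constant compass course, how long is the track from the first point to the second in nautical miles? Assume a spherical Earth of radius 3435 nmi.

Δψ = ln[tan(π/4+φ₂/2)/tan(π/4+φ₁/2)] = +0.3647;  Δφ = +0.1187 rad,  Δλ = -0.5672 rad
q = Δφ/Δψ = 0.3255
d = R·√(Δφ² + q²Δλ²) = 3435·0.21947 = 754 nmi

754 nmi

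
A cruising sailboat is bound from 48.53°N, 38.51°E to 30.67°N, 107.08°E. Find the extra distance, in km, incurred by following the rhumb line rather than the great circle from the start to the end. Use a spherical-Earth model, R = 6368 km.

163 km

Great circle: cos σ = sin φ₁ sin φ₂ + cos φ₁ cos φ₂ cos Δλ,  σ = 0.9393 rad → d_gc = 5981.7 km
Rhumb line: Δψ = -0.4085, q = Δφ/Δψ = 0.7631, d_rh = R√(Δφ²+q²Δλ²) = 6144.8 km
Excess = 6144.8 − 5981.7 = 163.1 ≈ 163 km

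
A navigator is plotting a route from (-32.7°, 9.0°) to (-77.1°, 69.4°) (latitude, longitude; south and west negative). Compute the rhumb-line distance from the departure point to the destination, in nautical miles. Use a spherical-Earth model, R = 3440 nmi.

Rhumb course C = atan2(Δλ, Δψ) with Δψ = ln[tan(π/4+φ₂/2)/tan(π/4+φ₁/2)] = -1.5754, Δλ = +1.0542 → C = 146.21°
d = R·|Δφ| / |cos C| = 3440·0.77493 / 0.83110 = 3207 nmi

3207 nmi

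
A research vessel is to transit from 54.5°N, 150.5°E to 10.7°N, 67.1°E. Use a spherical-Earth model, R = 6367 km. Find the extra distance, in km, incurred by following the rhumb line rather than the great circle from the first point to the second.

287 km

Great circle: cos σ = sin φ₁ sin φ₂ + cos φ₁ cos φ₂ cos Δλ,  σ = 1.3523 rad → d_gc = 8610.3 km
Rhumb line: Δψ = -0.9513, q = Δφ/Δψ = 0.8036, d_rh = R√(Δφ²+q²Δλ²) = 8897.2 km
Excess = 8897.2 − 8610.3 = 286.9 ≈ 287 km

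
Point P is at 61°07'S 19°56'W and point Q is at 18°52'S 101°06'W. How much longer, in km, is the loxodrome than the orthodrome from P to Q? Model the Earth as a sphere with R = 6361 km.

Great circle: cos σ = sin φ₁ sin φ₂ + cos φ₁ cos φ₂ cos Δλ,  σ = 1.2097 rad → d_gc = 7694.7 km
Rhumb line: Δψ = +1.0212, q = Δφ/Δψ = 0.7221, d_rh = R√(Δφ²+q²Δλ²) = 8021.3 km
Excess = 8021.3 − 7694.7 = 326.6 ≈ 327 km

327 km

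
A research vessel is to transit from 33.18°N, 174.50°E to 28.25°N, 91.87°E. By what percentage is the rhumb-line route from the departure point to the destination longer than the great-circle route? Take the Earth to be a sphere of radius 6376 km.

2.7%

Great circle: σ = 1.2094 rad → d_gc = Rσ = 7710.9 km
Rhumb: Δφ = -0.0860, Δλ = -1.4422, Δψ = -0.1001, q = Δφ/Δψ = 0.8593 → d_rh = R√(Δφ²+q²Δλ²) = 7920.2 km
Excess = (7920.2 − 7710.9) / 7710.9 = 209.3 / 7710.9 = 2.71% ≈ 2.7%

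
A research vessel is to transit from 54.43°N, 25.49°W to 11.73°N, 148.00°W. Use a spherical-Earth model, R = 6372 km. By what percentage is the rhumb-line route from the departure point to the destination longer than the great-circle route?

Great circle: σ = 1.7120 rad → d_gc = Rσ = 10908.9 km
Rhumb: Δφ = -0.7453, Δλ = -2.1382, Δψ = -0.9308, q = Δφ/Δψ = 0.8006 → d_rh = R√(Δφ²+q²Δλ²) = 11897.1 km
Excess = (11897.1 − 10908.9) / 10908.9 = 988.2 / 10908.9 = 9.06% ≈ 9.1%

9.1%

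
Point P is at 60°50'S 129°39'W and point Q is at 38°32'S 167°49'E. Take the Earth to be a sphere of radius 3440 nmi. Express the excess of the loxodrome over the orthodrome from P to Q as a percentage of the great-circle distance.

Great circle: σ = 0.7673 rad → d_gc = Rσ = 2639.4 nmi
Rhumb: Δφ = +0.3892, Δλ = -1.0914, Δψ = +0.6166, q = Δφ/Δψ = 0.6312 → d_rh = R√(Δφ²+q²Δλ²) = 2722.0 nmi
Excess = (2722.0 − 2639.4) / 2639.4 = 82.6 / 2639.4 = 3.13% ≈ 3.1%

3.1%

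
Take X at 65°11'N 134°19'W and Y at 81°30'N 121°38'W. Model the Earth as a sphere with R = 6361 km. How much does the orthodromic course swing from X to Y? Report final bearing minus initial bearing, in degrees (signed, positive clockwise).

+12.3°

Initial bearing θ₁ = atan2(sin Δλ cos φ₂, cos φ₁ sin φ₂ − sin φ₁ cos φ₂ cos Δλ) = 6.51°
Final bearing θ₂ = (initial bearing from the destination back to the start) + 180° = 18.79°
Δθ = θ₂ − θ₁ = +12.3°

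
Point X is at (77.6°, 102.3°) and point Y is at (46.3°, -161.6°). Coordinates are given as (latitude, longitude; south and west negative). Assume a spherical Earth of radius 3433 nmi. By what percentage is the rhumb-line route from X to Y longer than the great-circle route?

Great circle: σ = 0.8088 rad → d_gc = Rσ = 2776.8 nmi
Rhumb: Δφ = -0.5463, Δλ = +1.6773, Δψ = -1.3059, q = Δφ/Δψ = 0.4183 → d_rh = R√(Δφ²+q²Δλ²) = 3052.7 nmi
Excess = (3052.7 − 2776.8) / 2776.8 = 275.9 / 2776.8 = 9.94% ≈ 9.9%

9.9%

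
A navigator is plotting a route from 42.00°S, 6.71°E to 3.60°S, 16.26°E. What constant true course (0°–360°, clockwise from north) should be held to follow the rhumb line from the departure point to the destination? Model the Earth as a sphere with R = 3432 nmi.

Meridional parts: M(φ₁)=-0.8092, M(φ₂)=-0.0629 → ΔM = +0.7463;  Δλ = +0.1667 rad
tan C = Δλ / ΔM = +0.2233 → C = 12.59°

12.6°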